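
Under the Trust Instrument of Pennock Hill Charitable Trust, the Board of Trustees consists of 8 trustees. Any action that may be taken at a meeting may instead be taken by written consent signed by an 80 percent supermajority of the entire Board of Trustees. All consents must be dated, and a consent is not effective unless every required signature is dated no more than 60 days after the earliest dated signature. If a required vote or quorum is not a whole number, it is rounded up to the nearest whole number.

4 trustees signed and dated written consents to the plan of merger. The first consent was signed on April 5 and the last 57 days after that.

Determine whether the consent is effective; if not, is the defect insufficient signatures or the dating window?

Signatures required: an 80 percent supermajority of 8 — 4/5 of 8 = 6.40, rounded up to 7, so 7 needed; 4 signed. Insufficient.
Dating window: the latest signature is 57 days after the earliest; the limit is 60 days. Within the window.

Not effective — insufficient signatures.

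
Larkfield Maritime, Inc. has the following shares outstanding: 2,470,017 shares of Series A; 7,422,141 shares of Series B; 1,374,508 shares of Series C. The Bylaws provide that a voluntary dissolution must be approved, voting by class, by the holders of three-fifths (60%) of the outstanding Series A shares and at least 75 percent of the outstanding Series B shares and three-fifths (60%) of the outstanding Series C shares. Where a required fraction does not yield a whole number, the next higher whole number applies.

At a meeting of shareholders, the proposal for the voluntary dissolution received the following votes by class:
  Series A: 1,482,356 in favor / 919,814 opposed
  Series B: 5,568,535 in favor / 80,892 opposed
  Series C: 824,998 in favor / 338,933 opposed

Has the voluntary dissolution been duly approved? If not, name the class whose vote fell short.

Approved — every class gave the required vote.

Series A: 3/5 of 2470017 = 1482010.20, rounded up to 1482011; 1,482,011 required, 1,482,356 in favor — approved.
Series B: 3/4 of 7422141 = 5566605.75, rounded up to 5566606; 5,566,606 required, 5,568,535 in favor — approved.
Series C: 3/5 of 1374508 = 824704.80, rounded up to 824705; 824,705 required, 824,998 in favor — approved.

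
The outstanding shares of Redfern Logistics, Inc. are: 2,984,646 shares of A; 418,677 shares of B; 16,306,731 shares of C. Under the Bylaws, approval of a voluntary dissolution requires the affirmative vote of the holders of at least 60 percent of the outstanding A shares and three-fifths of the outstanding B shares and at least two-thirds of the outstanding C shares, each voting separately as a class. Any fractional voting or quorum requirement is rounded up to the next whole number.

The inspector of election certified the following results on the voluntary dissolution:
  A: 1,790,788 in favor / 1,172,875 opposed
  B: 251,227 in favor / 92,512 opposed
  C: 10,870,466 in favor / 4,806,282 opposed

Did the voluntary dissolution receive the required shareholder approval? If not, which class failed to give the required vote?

Not approved — the C shares did not give the required vote.

A: 3/5 of 2984646 = 1790787.60, rounded up to 1790788; 1,790,788 required, 1,790,788 in favor — approved.
B: 3/5 of 418677 = 251206.20, rounded up to 251207; 251,207 required, 251,227 in favor — approved.
C: 2/3 of 16306731 = 10871154; 10,871,154 required, 10,870,466 in favor — not approved.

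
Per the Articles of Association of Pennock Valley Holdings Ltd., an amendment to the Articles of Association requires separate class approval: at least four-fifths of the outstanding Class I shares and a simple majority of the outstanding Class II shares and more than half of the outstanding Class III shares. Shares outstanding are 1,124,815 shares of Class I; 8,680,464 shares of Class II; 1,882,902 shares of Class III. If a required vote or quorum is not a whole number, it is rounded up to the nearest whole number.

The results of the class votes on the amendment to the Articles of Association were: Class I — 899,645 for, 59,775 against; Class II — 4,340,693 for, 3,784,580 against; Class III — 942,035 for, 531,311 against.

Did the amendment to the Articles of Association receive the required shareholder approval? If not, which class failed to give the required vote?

Not approved — the Class I shares did not give the required vote.

Class I: 4/5 of 1124815 = 899852; 899,852 required, 899,645 in favor — not approved.
Class II: a majority of 8680464 is 4340233; 4,340,233 required, 4,340,693 in favor — approved.
Class III: a majority of 1882902 is 941452; 941,452 required, 942,035 in favor — approved.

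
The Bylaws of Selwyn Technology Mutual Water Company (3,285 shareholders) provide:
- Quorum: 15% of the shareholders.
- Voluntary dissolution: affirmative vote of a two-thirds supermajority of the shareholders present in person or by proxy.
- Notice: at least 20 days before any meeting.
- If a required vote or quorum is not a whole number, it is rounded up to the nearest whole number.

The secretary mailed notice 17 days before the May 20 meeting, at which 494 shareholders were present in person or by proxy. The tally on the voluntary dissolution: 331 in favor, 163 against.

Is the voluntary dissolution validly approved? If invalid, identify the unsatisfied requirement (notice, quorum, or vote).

Invalid — notice requirement not satisfied.

Notice: 17 days given; 20 required. Not satisfied.
Quorum: 15% of 3,285 = 492.75, rounded up to 493; 494 present. Satisfied.
Vote: requires two-thirds of those present (494); 2/3 of 494 = 329.33, rounded up to 330, so 330 needed; 331 in favor. Satisfied.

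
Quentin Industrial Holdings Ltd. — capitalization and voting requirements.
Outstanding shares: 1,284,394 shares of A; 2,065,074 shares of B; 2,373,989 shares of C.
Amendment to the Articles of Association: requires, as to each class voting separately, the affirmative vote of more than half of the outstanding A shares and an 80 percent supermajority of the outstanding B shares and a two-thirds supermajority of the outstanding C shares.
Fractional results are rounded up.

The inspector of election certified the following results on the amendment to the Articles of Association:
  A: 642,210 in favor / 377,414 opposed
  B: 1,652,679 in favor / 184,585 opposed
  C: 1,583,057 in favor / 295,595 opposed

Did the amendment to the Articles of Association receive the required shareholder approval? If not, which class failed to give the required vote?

A: a majority of 1284394 is 642198; 642,198 required, 642,210 in favor — approved.
B: 4/5 of 2065074 = 1652059.20, rounded up to 1652060; 1,652,060 required, 1,652,679 in favor — approved.
C: 2/3 of 2373989 = 1582659.33, rounded up to 1582660; 1,582,660 required, 1,583,057 in favor — approved.

Approved — every class gave the required vote.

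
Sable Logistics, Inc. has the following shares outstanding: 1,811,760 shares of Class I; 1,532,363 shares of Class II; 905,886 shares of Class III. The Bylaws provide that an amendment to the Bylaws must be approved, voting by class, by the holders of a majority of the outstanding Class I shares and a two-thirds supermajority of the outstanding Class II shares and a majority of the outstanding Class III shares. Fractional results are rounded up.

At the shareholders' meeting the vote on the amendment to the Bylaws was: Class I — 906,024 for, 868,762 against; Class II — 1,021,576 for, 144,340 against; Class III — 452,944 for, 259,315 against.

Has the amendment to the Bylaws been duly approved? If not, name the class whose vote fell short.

Approved — every class gave the required vote.

Class I: a majority of 1811760 is 905881; 905,881 required, 906,024 in favor — approved.
Class II: 2/3 of 1532363 = 1021575.33, rounded up to 1021576; 1,021,576 required, 1,021,576 in favor — approved.
Class III: a majority of 905886 is 452944; 452,944 required, 452,944 in favor — approved.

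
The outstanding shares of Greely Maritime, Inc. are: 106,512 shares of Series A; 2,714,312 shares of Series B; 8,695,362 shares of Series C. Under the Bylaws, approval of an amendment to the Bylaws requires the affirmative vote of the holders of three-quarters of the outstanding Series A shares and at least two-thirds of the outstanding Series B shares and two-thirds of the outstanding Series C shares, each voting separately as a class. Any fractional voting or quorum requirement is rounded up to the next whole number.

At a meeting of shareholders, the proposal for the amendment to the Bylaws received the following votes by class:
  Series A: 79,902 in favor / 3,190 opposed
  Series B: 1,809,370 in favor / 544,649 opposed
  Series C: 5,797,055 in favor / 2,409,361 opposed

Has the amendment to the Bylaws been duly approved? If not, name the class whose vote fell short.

Not approved — the Series B shares did not give the required vote.

Series A: 3/4 of 106512 = 79884; 79,884 required, 79,902 in favor — approved.
Series B: 2/3 of 2714312 = 1809541.33, rounded up to 1809542; 1,809,542 required, 1,809,370 in favor — not approved.
Series C: 2/3 of 8695362 = 5796908; 5,796,908 required, 5,797,055 in favor — approved.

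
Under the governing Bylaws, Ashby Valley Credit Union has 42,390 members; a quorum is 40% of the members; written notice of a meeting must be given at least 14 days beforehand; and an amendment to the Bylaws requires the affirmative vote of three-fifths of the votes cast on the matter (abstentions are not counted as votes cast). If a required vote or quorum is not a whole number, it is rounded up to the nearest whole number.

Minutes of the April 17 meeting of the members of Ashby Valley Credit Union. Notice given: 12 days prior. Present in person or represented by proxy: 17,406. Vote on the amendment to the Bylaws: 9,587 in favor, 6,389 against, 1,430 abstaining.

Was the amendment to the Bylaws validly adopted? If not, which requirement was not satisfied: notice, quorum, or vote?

Notice: 12 days given; 14 required. Not satisfied.
Quorum: 40% of 42,390 = 16,956; 17,406 present. Satisfied.
Vote: requires three-fifths of the votes cast (17,406 − 1,430 abstaining = 15,976); 3/5 of 15976 = 9585.60, rounded up to 9586, so 9,586 needed; 9,587 in favor. Satisfied.

Invalid — notice requirement not satisfied.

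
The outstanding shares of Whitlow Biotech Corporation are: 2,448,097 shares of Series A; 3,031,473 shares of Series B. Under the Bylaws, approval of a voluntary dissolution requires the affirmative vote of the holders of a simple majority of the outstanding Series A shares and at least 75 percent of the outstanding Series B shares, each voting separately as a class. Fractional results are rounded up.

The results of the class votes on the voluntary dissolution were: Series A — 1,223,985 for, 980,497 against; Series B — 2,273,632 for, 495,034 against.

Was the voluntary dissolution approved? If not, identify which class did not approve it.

Series A: a majority of 2448097 is 1224049; 1,224,049 required, 1,223,985 in favor — not approved.
Series B: 3/4 of 3031473 = 2273604.75, rounded up to 2273605; 2,273,605 required, 2,273,632 in favor — approved.

Not approved — the Series A shares did not give the required vote.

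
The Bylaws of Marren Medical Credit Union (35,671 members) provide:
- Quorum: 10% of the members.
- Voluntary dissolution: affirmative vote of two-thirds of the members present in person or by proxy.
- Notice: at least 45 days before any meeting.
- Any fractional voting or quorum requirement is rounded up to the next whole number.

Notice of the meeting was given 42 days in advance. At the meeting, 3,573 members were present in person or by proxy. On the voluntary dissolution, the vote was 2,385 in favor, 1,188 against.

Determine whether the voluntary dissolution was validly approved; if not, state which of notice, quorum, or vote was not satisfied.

Invalid — notice requirement not satisfied.

Notice: 42 days given; 45 required. Not satisfied.
Quorum: 10% of 35,671 = 3,567.10, rounded up to 3,568; 3,573 present. Satisfied.
Vote: requires two-thirds of those present (3,573); 2/3 of 3573 = 2382, so 2,382 needed; 2,385 in favor. Satisfied.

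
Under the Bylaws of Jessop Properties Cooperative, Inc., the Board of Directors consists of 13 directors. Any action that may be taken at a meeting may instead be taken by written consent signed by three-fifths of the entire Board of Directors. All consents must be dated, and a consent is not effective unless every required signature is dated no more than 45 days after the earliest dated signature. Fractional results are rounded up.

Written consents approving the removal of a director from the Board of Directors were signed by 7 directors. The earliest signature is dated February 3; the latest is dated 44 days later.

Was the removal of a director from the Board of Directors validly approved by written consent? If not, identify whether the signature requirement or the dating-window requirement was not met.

Not effective — insufficient signatures.

Signatures required: three-fifths of 13 — 3/5 of 13 = 7.80, rounded up to 8, so 8 needed; 7 signed. Insufficient.
Dating window: the latest signature is 44 days after the earliest; the limit is 45 days. Within the window.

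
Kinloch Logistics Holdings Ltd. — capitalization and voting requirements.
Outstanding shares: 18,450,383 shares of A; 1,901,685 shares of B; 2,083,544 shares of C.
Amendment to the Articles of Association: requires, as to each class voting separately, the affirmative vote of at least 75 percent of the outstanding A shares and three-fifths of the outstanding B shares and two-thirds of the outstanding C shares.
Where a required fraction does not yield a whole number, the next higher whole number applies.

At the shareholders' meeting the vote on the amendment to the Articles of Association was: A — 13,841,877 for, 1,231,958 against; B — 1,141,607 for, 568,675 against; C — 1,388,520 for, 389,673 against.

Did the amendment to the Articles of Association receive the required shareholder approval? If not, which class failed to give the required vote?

Not approved — the C shares did not give the required vote.

A: 3/4 of 18450383 = 13837787.25, rounded up to 13837788; 13,837,788 required, 13,841,877 in favor — approved.
B: 3/5 of 1901685 = 1141011; 1,141,011 required, 1,141,607 in favor — approved.
C: 2/3 of 2083544 = 1389029.33, rounded up to 1389030; 1,389,030 required, 1,388,520 in favor — not approved.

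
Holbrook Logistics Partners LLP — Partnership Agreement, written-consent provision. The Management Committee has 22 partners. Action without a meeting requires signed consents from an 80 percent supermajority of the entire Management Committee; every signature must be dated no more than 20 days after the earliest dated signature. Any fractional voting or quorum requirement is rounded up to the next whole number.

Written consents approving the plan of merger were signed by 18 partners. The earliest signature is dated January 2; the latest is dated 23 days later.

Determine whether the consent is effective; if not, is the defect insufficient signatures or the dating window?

Not effective — dating-window requirement not satisfied.

Signatures required: an 80 percent supermajority of 22 — 4/5 of 22 = 17.60, rounded up to 18, so 18 needed; 18 signed. Sufficient.
Dating window: the latest signature is 23 days after the earliest; the limit is 20 days. Outside the window.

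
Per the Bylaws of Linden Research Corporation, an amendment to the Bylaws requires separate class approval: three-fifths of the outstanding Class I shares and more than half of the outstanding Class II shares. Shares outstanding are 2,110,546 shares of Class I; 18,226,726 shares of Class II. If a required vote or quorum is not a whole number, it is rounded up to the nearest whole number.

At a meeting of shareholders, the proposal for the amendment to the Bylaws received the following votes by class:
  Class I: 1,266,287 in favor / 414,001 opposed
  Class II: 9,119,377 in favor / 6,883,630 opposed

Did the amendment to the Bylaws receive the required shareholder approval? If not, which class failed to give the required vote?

Class I: 3/5 of 2110546 = 1266327.60, rounded up to 1266328; 1,266,328 required, 1,266,287 in favor — not approved.
Class II: a majority of 18226726 is 9113364; 9,113,364 required, 9,119,377 in favor — approved.

Not approved — the Class I shares did not give the required vote.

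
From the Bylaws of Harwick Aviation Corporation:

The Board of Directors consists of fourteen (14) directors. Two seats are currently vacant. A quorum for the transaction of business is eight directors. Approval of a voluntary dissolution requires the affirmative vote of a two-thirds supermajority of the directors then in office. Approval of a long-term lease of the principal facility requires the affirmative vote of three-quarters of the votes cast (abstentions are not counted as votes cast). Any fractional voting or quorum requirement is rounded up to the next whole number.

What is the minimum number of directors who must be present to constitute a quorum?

8

The quorum is fixed at 8.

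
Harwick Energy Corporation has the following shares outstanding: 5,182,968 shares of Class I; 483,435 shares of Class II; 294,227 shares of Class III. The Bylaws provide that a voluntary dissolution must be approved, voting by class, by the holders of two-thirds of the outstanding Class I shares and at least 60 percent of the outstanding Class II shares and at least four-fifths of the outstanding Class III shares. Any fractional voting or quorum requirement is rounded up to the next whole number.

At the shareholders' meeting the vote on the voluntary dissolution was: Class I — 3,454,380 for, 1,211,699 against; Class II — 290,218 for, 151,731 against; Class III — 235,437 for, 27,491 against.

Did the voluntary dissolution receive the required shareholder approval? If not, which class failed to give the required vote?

Not approved — the Class I shares did not give the required vote.

Class I: 2/3 of 5182968 = 3455312; 3,455,312 required, 3,454,380 in favor — not approved.
Class II: 3/5 of 483435 = 290061; 290,061 required, 290,218 in favor — approved.
Class III: 4/5 of 294227 = 235381.60, rounded up to 235382; 235,382 required, 235,437 in favor — approved.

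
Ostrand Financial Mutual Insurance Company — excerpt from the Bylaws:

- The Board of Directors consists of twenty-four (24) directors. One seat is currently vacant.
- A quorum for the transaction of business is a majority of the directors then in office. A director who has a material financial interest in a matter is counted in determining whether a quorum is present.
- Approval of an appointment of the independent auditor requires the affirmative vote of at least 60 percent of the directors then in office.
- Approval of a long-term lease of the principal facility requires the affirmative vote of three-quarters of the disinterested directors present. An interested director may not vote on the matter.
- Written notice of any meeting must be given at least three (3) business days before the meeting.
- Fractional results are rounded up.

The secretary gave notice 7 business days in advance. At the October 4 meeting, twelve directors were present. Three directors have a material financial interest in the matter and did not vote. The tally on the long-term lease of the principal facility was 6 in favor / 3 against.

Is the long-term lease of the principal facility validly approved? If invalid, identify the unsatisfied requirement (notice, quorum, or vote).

Invalid — vote requirement not satisfied.

Notice: 7 business days given; 3 required (7 ≥ 3). Satisfied.
Quorum: 12 present (interested directors count toward quorum); quorum is 12. Satisfied.
Vote: the long-term lease of the principal facility requires three-fourths of the disinterested directors present (12 − 3 = 9). 3/4 of 9 = 6.75, rounded up to 7, so 7 affirmative votes are needed; 6 voted in favor. Not satisfied.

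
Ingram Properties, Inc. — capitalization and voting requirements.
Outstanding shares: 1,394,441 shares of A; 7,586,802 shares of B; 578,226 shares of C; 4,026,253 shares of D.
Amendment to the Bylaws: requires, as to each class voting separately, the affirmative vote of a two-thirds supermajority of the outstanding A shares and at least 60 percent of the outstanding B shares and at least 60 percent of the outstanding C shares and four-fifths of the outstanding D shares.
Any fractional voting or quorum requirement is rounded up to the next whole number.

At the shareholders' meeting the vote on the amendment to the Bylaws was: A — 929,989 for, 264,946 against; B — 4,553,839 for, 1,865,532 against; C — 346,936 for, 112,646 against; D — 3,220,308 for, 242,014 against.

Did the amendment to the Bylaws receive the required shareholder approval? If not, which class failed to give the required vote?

A: 2/3 of 1394441 = 929627.33, rounded up to 929628; 929,628 required, 929,989 in favor — approved.
B: 3/5 of 7586802 = 4552081.20, rounded up to 4552082; 4,552,082 required, 4,553,839 in favor — approved.
C: 3/5 of 578226 = 346935.60, rounded up to 346936; 346,936 required, 346,936 in favor — approved.
D: 4/5 of 4026253 = 3221002.40, rounded up to 3221003; 3,221,003 required, 3,220,308 in favor — not approved.

Not approved — the D shares did not give the required vote.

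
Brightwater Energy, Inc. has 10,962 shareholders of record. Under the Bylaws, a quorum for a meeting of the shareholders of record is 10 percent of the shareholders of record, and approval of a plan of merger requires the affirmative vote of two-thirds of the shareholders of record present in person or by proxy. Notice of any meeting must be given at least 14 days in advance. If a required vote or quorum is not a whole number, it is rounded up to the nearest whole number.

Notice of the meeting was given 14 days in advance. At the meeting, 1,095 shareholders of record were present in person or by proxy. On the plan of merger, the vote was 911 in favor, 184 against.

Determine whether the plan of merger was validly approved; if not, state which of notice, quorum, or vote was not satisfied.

Notice: 14 days given; 14 required. Satisfied.
Quorum: 10% of 10,962 = 1,096.20, rounded up to 1,097; 1,095 present. Not satisfied.
Vote: requires two-thirds of those present (1,095); 2/3 of 1095 = 730, so 730 needed; 911 in favor. Satisfied.

Invalid — quorum requirement not satisfied.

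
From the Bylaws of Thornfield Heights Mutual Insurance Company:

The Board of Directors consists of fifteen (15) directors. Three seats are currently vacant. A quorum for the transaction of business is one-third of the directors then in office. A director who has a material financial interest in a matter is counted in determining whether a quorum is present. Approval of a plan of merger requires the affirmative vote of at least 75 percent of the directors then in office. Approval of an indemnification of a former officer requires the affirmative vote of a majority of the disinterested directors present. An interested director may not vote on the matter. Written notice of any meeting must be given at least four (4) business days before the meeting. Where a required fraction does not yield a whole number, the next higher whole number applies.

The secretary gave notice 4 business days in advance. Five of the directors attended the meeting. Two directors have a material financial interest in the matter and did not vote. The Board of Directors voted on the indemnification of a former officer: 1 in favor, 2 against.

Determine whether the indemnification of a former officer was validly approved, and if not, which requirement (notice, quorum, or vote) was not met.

Invalid — vote requirement not satisfied.

Notice: 4 business days given; 4 required (4 ≥ 4). Satisfied.
Quorum: 5 present (interested directors count toward quorum); quorum is 4. Satisfied.
Vote: the indemnification of a former officer requires a majority of the disinterested directors present (5 − 2 = 3). A majority of 3 is 2, so 2 affirmative votes are needed; 1 voted in favor. Not satisfied.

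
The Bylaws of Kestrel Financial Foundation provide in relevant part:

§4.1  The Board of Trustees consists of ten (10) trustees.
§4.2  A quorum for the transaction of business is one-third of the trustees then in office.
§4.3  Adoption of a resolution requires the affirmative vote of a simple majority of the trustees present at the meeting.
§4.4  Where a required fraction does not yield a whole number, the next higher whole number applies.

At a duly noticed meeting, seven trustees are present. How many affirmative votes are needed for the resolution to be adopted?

The resolution requires a majority of the trustees present (7).
A majority of 7 is 4.

4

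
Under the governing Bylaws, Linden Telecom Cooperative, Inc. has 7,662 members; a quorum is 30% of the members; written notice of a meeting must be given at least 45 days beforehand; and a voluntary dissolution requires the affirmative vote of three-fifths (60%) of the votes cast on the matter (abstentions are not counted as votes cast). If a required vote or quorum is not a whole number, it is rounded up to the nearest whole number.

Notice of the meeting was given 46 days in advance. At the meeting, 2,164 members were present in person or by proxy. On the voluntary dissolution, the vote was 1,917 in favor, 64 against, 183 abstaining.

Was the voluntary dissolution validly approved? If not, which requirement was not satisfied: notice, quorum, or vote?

Invalid — quorum requirement not satisfied.

Notice: 46 days given; 45 required. Satisfied.
Quorum: 30% of 7,662 = 2,298.60, rounded up to 2,299; 2,164 present. Not satisfied.
Vote: requires three-fifths of the votes cast (2,164 − 183 abstaining = 1,981); 3/5 of 1981 = 1188.60, rounded up to 1189, so 1,189 needed; 1,917 in favor. Satisfied.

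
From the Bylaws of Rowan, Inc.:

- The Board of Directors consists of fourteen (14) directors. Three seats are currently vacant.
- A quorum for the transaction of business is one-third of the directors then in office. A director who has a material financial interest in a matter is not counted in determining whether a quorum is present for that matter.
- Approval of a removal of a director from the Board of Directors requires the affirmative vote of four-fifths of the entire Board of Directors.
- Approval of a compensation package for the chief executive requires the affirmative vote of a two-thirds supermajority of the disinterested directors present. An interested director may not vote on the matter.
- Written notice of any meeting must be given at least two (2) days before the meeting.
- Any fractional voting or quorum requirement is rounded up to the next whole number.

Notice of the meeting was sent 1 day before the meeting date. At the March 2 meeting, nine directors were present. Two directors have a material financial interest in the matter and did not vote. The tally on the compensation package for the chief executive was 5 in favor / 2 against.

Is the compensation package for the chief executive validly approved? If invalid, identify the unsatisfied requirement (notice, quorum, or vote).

Notice: 1 day given; 2 required (1 < 2). Not satisfied.
Quorum: 9 present, but the 2 interested directors do not count, leaving 7. Quorum is 4. Satisfied.
Vote: the compensation package for the chief executive requires two-thirds of the disinterested directors present (9 − 2 = 7). 2/3 of 7 = 4.67, rounded up to 5, so 5 affirmative votes are needed; 5 voted in favor. Satisfied.

Invalid — notice requirement not satisfied.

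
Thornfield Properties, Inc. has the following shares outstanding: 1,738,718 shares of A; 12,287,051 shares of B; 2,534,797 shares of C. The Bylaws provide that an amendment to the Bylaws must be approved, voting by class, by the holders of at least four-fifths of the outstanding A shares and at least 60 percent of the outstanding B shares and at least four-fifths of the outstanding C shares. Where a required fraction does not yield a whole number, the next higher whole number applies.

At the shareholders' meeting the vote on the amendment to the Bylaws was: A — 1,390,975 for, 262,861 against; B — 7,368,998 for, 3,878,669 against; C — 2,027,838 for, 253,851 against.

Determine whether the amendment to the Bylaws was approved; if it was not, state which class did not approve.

Not approved — the B shares did not give the required vote.

A: 4/5 of 1738718 = 1390974.40, rounded up to 1390975; 1,390,975 required, 1,390,975 in favor — approved.
B: 3/5 of 12287051 = 7372230.60, rounded up to 7372231; 7,372,231 required, 7,368,998 in favor — not approved.
C: 4/5 of 2534797 = 2027837.60, rounded up to 2027838; 2,027,838 required, 2,027,838 in favor — approved.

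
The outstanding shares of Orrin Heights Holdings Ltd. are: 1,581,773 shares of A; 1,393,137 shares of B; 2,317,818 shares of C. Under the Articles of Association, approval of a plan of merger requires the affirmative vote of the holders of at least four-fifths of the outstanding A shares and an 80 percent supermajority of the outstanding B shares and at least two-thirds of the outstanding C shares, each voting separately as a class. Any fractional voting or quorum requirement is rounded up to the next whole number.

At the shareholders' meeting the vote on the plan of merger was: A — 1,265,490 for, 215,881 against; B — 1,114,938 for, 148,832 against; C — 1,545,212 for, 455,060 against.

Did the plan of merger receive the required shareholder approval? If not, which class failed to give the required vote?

Approved — every class gave the required vote.

A: 4/5 of 1581773 = 1265418.40, rounded up to 1265419; 1,265,419 required, 1,265,490 in favor — approved.
B: 4/5 of 1393137 = 1114509.60, rounded up to 1114510; 1,114,510 required, 1,114,938 in favor — approved.
C: 2/3 of 2317818 = 1545212; 1,545,212 required, 1,545,212 in favor — approved.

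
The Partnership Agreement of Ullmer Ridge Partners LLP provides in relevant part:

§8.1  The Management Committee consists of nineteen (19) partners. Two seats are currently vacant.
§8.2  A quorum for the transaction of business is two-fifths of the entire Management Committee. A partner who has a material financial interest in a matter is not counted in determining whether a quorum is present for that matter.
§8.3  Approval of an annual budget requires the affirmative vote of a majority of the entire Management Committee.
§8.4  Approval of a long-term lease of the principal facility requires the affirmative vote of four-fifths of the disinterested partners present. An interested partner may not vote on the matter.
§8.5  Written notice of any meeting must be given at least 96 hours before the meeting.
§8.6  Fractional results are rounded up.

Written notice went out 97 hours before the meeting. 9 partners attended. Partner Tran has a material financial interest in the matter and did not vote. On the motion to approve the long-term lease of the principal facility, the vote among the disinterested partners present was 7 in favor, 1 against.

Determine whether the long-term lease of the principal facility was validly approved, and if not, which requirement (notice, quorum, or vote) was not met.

Notice: 97 hours given; 96 required (97 ≥ 96). Satisfied.
Quorum: 9 present, but the 1 interested partner does not count, leaving 8. Quorum is 8. Satisfied.
Vote: the long-term lease of the principal facility requires four-fifths of the disinterested partners present (9 − 1 = 8). 4/5 of 8 = 6.40, rounded up to 7, so 7 affirmative votes are needed; 7 voted in favor. Satisfied.

Valid — all requirements satisfied.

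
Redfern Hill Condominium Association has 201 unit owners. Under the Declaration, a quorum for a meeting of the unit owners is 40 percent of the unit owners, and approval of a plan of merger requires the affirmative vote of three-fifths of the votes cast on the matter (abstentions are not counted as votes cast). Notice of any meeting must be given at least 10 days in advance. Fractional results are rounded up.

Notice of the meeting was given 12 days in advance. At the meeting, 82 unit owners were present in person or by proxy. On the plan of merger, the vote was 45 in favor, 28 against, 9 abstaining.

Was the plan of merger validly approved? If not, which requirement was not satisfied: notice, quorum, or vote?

Notice: 12 days given; 10 required. Satisfied.
Quorum: 40% of 201 = 80.40, rounded up to 81; 82 present. Satisfied.
Vote: requires three-fifths of the votes cast (82 − 9 abstaining = 73); 3/5 of 73 = 43.80, rounded up to 44, so 44 needed; 45 in favor. Satisfied.

Valid — all requirements satisfied.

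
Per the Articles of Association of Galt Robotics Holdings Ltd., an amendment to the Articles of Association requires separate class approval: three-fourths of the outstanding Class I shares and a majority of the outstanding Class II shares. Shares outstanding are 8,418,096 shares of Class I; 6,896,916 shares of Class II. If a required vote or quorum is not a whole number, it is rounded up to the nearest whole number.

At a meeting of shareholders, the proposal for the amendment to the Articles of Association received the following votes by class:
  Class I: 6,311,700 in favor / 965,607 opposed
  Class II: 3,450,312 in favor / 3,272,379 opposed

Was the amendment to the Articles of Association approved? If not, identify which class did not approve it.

Not approved — the Class I shares did not give the required vote.

Class I: 3/4 of 8418096 = 6313572; 6,313,572 required, 6,311,700 in favor — not approved.
Class II: a majority of 6896916 is 3448459; 3,448,459 required, 3,450,312 in favor — approved.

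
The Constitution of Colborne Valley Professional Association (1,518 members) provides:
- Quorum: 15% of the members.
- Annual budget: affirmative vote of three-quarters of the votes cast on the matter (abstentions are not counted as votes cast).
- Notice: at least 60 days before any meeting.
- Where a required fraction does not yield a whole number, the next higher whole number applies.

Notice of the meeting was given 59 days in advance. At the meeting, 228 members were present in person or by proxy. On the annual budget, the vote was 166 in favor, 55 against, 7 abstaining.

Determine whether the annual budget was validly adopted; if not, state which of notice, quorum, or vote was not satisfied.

Notice: 59 days given; 60 required. Not satisfied.
Quorum: 15% of 1,518 = 227.70, rounded up to 228; 228 present. Satisfied.
Vote: requires three-fourths of the votes cast (228 − 7 abstaining = 221); 3/4 of 221 = 165.75, rounded up to 166, so 166 needed; 166 in favor. Satisfied.

Invalid — notice requirement not satisfied.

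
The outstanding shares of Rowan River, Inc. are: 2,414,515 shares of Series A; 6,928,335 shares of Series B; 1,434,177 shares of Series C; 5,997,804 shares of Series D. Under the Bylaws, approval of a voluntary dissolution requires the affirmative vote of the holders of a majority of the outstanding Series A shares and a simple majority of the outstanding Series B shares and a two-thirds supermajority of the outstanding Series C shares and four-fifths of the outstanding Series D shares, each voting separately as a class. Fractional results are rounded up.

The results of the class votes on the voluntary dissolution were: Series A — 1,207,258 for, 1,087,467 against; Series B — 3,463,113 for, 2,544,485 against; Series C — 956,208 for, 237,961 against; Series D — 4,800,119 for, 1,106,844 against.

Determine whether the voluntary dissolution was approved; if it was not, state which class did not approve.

Series A: a majority of 2414515 is 1207258; 1,207,258 required, 1,207,258 in favor — approved.
Series B: a majority of 6928335 is 3464168; 3,464,168 required, 3,463,113 in favor — not approved.
Series C: 2/3 of 1434177 = 956118; 956,118 required, 956,208 in favor — approved.
Series D: 4/5 of 5997804 = 4798243.20, rounded up to 4798244; 4,798,244 required, 4,800,119 in favor — approved.

Not approved — the Series B shares did not give the required vote.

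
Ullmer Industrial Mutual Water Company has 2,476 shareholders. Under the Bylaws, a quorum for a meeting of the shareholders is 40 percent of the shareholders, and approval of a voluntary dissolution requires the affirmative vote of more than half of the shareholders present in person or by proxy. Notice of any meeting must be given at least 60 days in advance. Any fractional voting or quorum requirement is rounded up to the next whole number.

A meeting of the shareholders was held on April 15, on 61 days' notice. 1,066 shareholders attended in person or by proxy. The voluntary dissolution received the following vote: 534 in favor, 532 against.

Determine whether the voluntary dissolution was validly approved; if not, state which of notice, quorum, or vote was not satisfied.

Notice: 61 days given; 60 required. Satisfied.
Quorum: 40% of 2,476 = 990.40, rounded up to 991; 1,066 present. Satisfied.
Vote: requires a majority of those present (1,066); a majority of 1066 is 534, so 534 needed; 534 in favor. Satisfied.

Valid — all requirements satisfied.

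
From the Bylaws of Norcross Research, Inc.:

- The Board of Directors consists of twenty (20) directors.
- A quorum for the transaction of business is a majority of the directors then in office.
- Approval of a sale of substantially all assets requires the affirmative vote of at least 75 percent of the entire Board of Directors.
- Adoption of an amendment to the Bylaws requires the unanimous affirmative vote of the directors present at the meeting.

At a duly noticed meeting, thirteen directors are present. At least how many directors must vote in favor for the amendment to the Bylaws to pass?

The amendment to the Bylaws requires the unanimous vote of the directors present (13).
Unanimous means all 13.

13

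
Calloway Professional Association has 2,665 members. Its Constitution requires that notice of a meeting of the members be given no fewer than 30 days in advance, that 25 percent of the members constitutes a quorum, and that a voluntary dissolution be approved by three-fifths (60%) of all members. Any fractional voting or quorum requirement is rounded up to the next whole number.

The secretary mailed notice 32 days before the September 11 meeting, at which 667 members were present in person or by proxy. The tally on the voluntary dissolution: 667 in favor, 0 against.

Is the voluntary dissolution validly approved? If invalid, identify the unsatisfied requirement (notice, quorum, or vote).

Invalid — vote requirement not satisfied.

Notice: 32 days given; 30 required. Satisfied.
Quorum: 25% of 2,665 = 666.25, rounded up to 667; 667 present. Satisfied.
Vote: requires three-fifths of all members (2,665); 3/5 of 2665 = 1599, so 1,599 needed; 667 in favor. Not satisfied.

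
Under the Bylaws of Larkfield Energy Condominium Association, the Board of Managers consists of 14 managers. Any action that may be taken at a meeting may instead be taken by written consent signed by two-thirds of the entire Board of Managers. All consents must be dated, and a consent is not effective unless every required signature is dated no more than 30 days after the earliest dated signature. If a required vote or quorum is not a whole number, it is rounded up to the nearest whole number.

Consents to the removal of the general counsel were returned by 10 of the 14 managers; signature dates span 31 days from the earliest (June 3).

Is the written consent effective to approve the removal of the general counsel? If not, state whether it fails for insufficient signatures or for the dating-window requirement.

Not effective — dating-window requirement not satisfied.

Signatures required: two-thirds of 14 — 2/3 of 14 = 9.33, rounded up to 10, so 10 needed; 10 signed. Sufficient.
Dating window: the latest signature is 31 days after the earliest; the limit is 30 days. Outside the window.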